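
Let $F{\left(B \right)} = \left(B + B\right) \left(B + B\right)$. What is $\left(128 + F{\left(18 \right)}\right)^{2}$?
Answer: $2027776$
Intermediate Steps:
$F{\left(B \right)} = 4 B^{2}$ ($F{\left(B \right)} = 2 B 2 B = 4 B^{2}$)
$\left(128 + F{\left(18 \right)}\right)^{2} = \left(128 + 4 \cdot 18^{2}\right)^{2} = \left(128 + 4 \cdot 324\right)^{2} = \left(128 + 1296\right)^{2} = 1424^{2} = 2027776$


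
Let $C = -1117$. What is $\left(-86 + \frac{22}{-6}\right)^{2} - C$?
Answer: $\frac{82414}{9} \approx 9157.1$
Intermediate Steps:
$\left(-86 + \frac{22}{-6}\right)^{2} - C = \left(-86 + \frac{22}{-6}\right)^{2} - -1117 = \left(-86 + 22 \left(- \frac{1}{6}\right)\right)^{2} + 1117 = \left(-86 - \frac{11}{3}\right)^{2} + 1117 = \left(- \frac{269}{3}\right)^{2} + 1117 = \frac{72361}{9} + 1117 = \frac{82414}{9}$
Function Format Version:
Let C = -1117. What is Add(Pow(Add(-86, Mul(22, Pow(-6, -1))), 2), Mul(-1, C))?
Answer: Rational(82414, 9) ≈ 9157.1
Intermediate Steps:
Add(Pow(Add(-86, Mul(22, Pow(-6, -1))), 2), Mul(-1, C)) = Add(Pow(Add(-86, Mul(22, Pow(-6, -1))), 2), Mul(-1, -1117)) = Add(Pow(Add(-86, Mul(22, Rational(-1, 6))), 2), 1117) = Add(Pow(Add(-86, Rational(-11, 3)), 2), 1117) = Add(Pow(Rational(-269, 3), 2), 1117) = Add(Rational(72361, 9), 1117) = Rational(82414, 9)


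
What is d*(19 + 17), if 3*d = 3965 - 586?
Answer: 40548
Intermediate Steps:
d = 3379/3 (d = (3965 - 586)/3 = (⅓)*3379 = 3379/3 ≈ 1126.3)
d*(19 + 17) = 3379*(19 + 17)/3 = (3379/3)*36 = 40548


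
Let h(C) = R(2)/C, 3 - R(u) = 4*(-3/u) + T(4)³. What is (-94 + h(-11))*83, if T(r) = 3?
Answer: -84328/11 ≈ -7666.2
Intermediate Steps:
R(u) = -24 + 12/u (R(u) = 3 - (4*(-3/u) + 3³) = 3 - (-12/u + 27) = 3 - (27 - 12/u) = 3 + (-27 + 12/u) = -24 + 12/u)
h(C) = -18/C (h(C) = (-24 + 12/2)/C = (-24 + 12*(½))/C = (-24 + 6)/C = -18/C)
(-94 + h(-11))*83 = (-94 - 18/(-11))*83 = (-94 - 18*(-1/11))*83 = (-94 + 18/11)*83 = -1016/11*83 = -84328/11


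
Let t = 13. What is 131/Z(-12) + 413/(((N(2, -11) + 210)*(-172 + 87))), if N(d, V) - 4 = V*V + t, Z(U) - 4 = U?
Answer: -969571/59160 ≈ -16.389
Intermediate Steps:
Z(U) = 4 + U
N(d, V) = 17 + V² (N(d, V) = 4 + (V*V + 13) = 4 + (V² + 13) = 4 + (13 + V²) = 17 + V²)
131/Z(-12) + 413/(((N(2, -11) + 210)*(-172 + 87))) = 131/(4 - 12) + 413/((((17 + (-11)²) + 210)*(-172 + 87))) = 131/(-8) + 413/((((17 + 121) + 210)*(-85))) = 131*(-⅛) + 413/(((138 + 210)*(-85))) = -131/8 + 413/((348*(-85))) = -131/8 + 413/(-29580) = -131/8 + 413*(-1/29580) = -131/8 - 413/29580 = -969571/59160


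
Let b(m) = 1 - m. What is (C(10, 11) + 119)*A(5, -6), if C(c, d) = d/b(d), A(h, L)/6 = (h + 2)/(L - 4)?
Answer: -24759/50 ≈ -495.18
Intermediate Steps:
A(h, L) = 6*(2 + h)/(-4 + L) (A(h, L) = 6*((h + 2)/(L - 4)) = 6*((2 + h)/(-4 + L)) = 6*(2 + h)/(-4 + L))
C(c, d) = d/(1 - d)
(C(10, 11) + 119)*A(5, -6) = (-1*11/(-1 + 11) + 119)*(6*(2 + 5)/(-4 - 6)) = (-1*11/10 + 119)*(6*7/(-10)) = (-1*11*1/10 + 119)*(6*(-1/10)*7) = (-11/10 + 119)*(-21/5) = (1179/10)*(-21/5) = -24759/50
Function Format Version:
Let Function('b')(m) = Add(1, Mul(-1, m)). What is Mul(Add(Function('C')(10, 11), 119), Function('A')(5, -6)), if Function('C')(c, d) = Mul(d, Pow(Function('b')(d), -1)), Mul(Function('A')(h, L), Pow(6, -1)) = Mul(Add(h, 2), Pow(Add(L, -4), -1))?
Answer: Rational(-24759, 50) ≈ -495.18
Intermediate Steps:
Function('A')(h, L) = Mul(6, Pow(Add(-4, L), -1), Add(2, h)) (Function('A')(h, L) = Mul(6, Mul(Add(h, 2), Pow(Add(L, -4), -1))) = Mul(6, Mul(Add(2, h), Pow(Add(-4, L), -1))) = Mul(6, Mul(Pow(Add(-4, L), -1), Add(2, h))) = Mul(6, Pow(Add(-4, L), -1), Add(2, h)))
Function('C')(c, d) = Mul(d, Pow(Add(1, Mul(-1, d)), -1))
Mul(Add(Function('C')(10, 11), 119), Function('A')(5, -6)) = Mul(Add(Mul(-1, 11, Pow(Add(-1, 11), -1)), 119), Mul(6, Pow(Add(-4, -6), -1), Add(2, 5))) = Mul(Add(Mul(-1, 11, Pow(10, -1)), 119), Mul(6, Pow(-10, -1), 7)) = Mul(Add(Mul(-1, 11, Rational(1, 10)), 119), Mul(6, Rational(-1, 10), 7)) = Mul(Add(Rational(-11, 10), 119), Rational(-21, 5)) = Mul(Rational(1179, 10), Rational(-21, 5)) = Rational(-24759, 50)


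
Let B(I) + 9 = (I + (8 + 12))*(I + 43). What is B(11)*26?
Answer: 43290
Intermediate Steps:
B(I) = -9 + (20 + I)*(43 + I) (B(I) = -9 + (I + (8 + 12))*(I + 43) = -9 + (I + 20)*(43 + I) = -9 + (20 + I)*(43 + I))
B(11)*26 = (851 + 11² + 63*11)*26 = (851 + 121 + 693)*26 = 1665*26 = 43290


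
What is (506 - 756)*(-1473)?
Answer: 368250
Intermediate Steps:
(506 - 756)*(-1473) = -250*(-1473) = 368250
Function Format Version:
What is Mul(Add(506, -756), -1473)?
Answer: 368250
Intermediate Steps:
Mul(Add(506, -756), -1473) = Mul(-250, -1473) = 368250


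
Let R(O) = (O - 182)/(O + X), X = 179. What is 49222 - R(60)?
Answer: 11764180/239 ≈ 49223.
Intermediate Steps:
R(O) = (-182 + O)/(179 + O) (R(O) = (O - 182)/(O + 179) = (-182 + O)/(179 + O))
49222 - R(60) = 49222 - (-182 + 60)/(179 + 60) = 49222 - (-122)/239 = 49222 - 1*(-122/239) = 49222 + 122/239 = 11764180/239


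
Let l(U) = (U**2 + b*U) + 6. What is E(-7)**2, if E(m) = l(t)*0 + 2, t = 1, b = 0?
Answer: 4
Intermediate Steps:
l(U) = 6 + U**2 (l(U) = (U**2 + 0*U) + 6 = (U**2 + 0) + 6 = U**2 + 6 = 6 + U**2)
E(m) = 2 (E(m) = (6 + 1**2)*0 + 2 = (6 + 1)*0 + 2 = 7*0 + 2 = 0 + 2 = 2)
E(-7)**2 = 2**2 = 4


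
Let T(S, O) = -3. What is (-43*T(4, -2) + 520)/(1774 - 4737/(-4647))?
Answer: 91391/249955 ≈ 0.36563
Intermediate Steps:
(-43*T(4, -2) + 520)/(1774 - 4737/(-4647)) = (-43*(-3) + 520)/(1774 - 4737/(-4647)) = (129 + 520)/(1774 - 4737*(-1/4647)) = 649/(1774 + 1579/1549) = 649/(2749505/1549) = 649*(1549/2749505) = 91391/249955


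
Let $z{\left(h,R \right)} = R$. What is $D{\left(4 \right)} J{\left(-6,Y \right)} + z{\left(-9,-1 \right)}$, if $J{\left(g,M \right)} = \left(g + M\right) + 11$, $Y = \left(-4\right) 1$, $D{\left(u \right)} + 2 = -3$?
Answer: $-6$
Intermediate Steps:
$D{\left(u \right)} = -5$ ($D{\left(u \right)} = -2 - 3 = -5$)
$Y = -4$
$J{\left(g,M \right)} = 11 + M + g$ ($J{\left(g,M \right)} = \left(M + g\right) + 11 = 11 + M + g$)
$D{\left(4 \right)} J{\left(-6,Y \right)} + z{\left(-9,-1 \right)} = - 5 \left(11 - 4 - 6\right) - 1 = \left(-5\right) 1 - 1 = -5 - 1 = -6$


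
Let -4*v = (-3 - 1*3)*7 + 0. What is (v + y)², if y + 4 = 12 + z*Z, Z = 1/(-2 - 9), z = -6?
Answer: 175561/484 ≈ 362.73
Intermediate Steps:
Z = -1/11 (Z = 1/(-11) = -1/11 ≈ -0.090909)
v = 21/2 (v = -((-3 - 1*3)*7 + 0)/4 = -((-3 - 3)*7 + 0)/4 = -(-6*7 + 0)/4 = -(-42 + 0)/4 = -¼*(-42) = 21/2 ≈ 10.500)
y = 94/11 (y = -4 + (12 - 6*(-1/11)) = -4 + (12 + 6/11) = -4 + 138/11 = 94/11 ≈ 8.5455)
(v + y)² = (21/2 + 94/11)² = (419/22)² = 175561/484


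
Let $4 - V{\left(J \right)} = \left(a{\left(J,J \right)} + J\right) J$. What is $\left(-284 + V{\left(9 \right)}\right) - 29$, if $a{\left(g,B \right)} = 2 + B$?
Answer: $-489$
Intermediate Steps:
$V{\left(J \right)} = 4 - J \left(2 + 2 J\right)$ ($V{\left(J \right)} = 4 - \left(\left(2 + J\right) + J\right) J = 4 - \left(2 + 2 J\right) J = 4 - J \left(2 + 2 J\right)$)
$\left(-284 + V{\left(9 \right)}\right) - 29 = \left(-284 - \left(14 + 162\right)\right) - 29 = \left(-284 - 176\right) - 29 = -460 - 29 = -489$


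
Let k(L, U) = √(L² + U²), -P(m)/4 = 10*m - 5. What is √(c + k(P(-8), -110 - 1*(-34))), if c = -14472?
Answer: 2*√(-3618 + √7586) ≈ 118.84*I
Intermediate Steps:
P(m) = 20 - 40*m (P(m) = -4*(10*m - 5) = -4*(-5 + 10*m) = 20 - 40*m)
√(c + k(P(-8), -110 - 1*(-34))) = √(-14472 + √((20 - 40*(-8))² + (-110 - 1*(-34))²)) = √(-14472 + √((20 + 320)² + (-110 + 34)²)) = √(-14472 + √(340² + (-76)²)) = √(-14472 + √(115600 + 5776)) = √(-14472 + √121376) = √(-14472 + 4*√7586)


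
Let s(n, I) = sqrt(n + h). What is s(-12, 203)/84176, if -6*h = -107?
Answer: sqrt(210)/505056 ≈ 2.8693e-5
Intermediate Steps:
h = 107/6 (h = -1/6*(-107) = 107/6 ≈ 17.833)
s(n, I) = sqrt(107/6 + n) (s(n, I) = sqrt(n + 107/6) = sqrt(107/6 + n))
s(-12, 203)/84176 = (sqrt(642 + 36*(-12))/6)/84176 = (sqrt(642 - 432)/6)*(1/84176) = (sqrt(210)/6)*(1/84176) = sqrt(210)/505056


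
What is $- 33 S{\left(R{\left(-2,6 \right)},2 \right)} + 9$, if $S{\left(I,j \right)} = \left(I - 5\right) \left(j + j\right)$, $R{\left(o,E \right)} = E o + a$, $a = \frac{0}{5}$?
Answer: $2253$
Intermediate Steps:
$a = 0$ ($a = 0 \cdot \frac{1}{5} = 0$)
$R{\left(o,E \right)} = E o$ ($R{\left(o,E \right)} = E o + 0 = E o$)
$S{\left(I,j \right)} = 2 j \left(-5 + I\right)$ ($S{\left(I,j \right)} = \left(-5 + I\right) 2 j = 2 j \left(-5 + I\right)$)
$- 33 S{\left(R{\left(-2,6 \right)},2 \right)} + 9 = - 33 \cdot 2 \cdot 2 \left(-5 + 6 \left(-2\right)\right) + 9 = - 33 \cdot 2 \cdot 2 \left(-5 - 12\right) + 9 = - 33 \cdot 2 \cdot 2 \left(-17\right) + 9 = \left(-33\right) \left(-68\right) + 9 = 2244 + 9 = 2253$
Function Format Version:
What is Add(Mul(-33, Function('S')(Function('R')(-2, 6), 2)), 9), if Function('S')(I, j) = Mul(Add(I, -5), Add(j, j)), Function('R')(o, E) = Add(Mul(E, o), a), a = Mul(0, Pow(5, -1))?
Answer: 2253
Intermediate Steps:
a = 0 (a = Mul(0, Rational(1, 5)) = 0)
Function('R')(o, E) = Mul(E, o) (Function('R')(o, E) = Add(Mul(E, o), 0) = Mul(E, o))
Function('S')(I, j) = Mul(2, j, Add(-5, I)) (Function('S')(I, j) = Mul(Add(-5, I), Mul(2, j)) = Mul(2, j, Add(-5, I)))
Add(Mul(-33, Function('S')(Function('R')(-2, 6), 2)), 9) = Add(Mul(-33, Mul(2, 2, Add(-5, Mul(6, -2)))), 9) = Add(Mul(-33, Mul(2, 2, Add(-5, -12))), 9) = Add(Mul(-33, Mul(2, 2, -17)), 9) = Add(Mul(-33, -68), 9) = Add(2244, 9) = 2253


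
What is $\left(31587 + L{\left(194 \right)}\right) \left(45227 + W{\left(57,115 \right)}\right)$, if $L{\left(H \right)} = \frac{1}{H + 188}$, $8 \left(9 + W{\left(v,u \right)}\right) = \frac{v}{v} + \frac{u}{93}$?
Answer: $\frac{25371069022750}{17763} \approx 1.4283 \cdot 10^{9}$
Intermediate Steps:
$W{\left(v,u \right)} = - \frac{71}{8} + \frac{u}{744}$ ($W{\left(v,u \right)} = -9 + \frac{\frac{v}{v} + \frac{u}{93}}{8} = -9 + \frac{1 + u \frac{1}{93}}{8} = -9 + \frac{1 + \frac{u}{93}}{8} = -9 + \left(\frac{1}{8} + \frac{u}{744}\right) = - \frac{71}{8} + \frac{u}{744}$)
$L{\left(H \right)} = \frac{1}{188 + H}$
$\left(31587 + L{\left(194 \right)}\right) \left(45227 + W{\left(57,115 \right)}\right) = \left(31587 + \frac{1}{188 + 194}\right) \left(45227 + \left(- \frac{71}{8} + \frac{1}{744} \cdot 115\right)\right) = \left(31587 + \frac{1}{382}\right) \left(45227 + \left(- \frac{71}{8} + \frac{115}{744}\right)\right) = \left(31587 + \frac{1}{382}\right) \left(45227 - \frac{811}{93}\right) = \frac{12066235}{382} \cdot \frac{4205300}{93} = \frac{25371069022750}{17763}$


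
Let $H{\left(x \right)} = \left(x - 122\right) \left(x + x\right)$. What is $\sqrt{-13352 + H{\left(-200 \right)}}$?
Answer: $2 \sqrt{28862} \approx 339.78$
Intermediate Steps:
$H{\left(x \right)} = 2 x \left(-122 + x\right)$ ($H{\left(x \right)} = \left(-122 + x\right) 2 x = 2 x \left(-122 + x\right)$)
$\sqrt{-13352 + H{\left(-200 \right)}} = \sqrt{-13352 + 2 \left(-200\right) \left(-122 - 200\right)} = \sqrt{-13352 + 2 \left(-200\right) \left(-322\right)} = \sqrt{-13352 + 128800} = \sqrt{115448} = 2 \sqrt{28862}$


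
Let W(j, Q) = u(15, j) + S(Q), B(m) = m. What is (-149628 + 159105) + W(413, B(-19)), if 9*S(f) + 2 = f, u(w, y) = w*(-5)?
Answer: 28199/3 ≈ 9399.7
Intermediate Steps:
u(w, y) = -5*w
S(f) = -2/9 + f/9
W(j, Q) = -677/9 + Q/9 (W(j, Q) = -5*15 + (-2/9 + Q/9) = -75 + (-2/9 + Q/9) = -677/9 + Q/9)
(-149628 + 159105) + W(413, B(-19)) = (-149628 + 159105) + (-677/9 + (⅑)*(-19)) = 9477 + (-677/9 - 19/9) = 9477 - 232/3 = 28199/3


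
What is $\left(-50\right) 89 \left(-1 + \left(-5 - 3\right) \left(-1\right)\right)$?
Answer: $-31150$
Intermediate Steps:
$\left(-50\right) 89 \left(-1 + \left(-5 - 3\right) \left(-1\right)\right) = - 4450 \left(-1 + \left(-5 - 3\right) \left(-1\right)\right) = - 4450 \left(-1 - -8\right) = - 4450 \left(-1 + 8\right) = \left(-4450\right) 7 = -31150$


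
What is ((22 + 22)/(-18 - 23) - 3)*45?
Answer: -7515/41 ≈ -183.29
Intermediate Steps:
((22 + 22)/(-18 - 23) - 3)*45 = (44/(-41) - 3)*45 = (44*(-1/41) - 3)*45 = (-44/41 - 3)*45 = -167/41*45 = -7515/41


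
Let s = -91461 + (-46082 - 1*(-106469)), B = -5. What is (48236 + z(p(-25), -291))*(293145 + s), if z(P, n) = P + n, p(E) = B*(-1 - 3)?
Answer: 12570235515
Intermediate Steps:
p(E) = 20 (p(E) = -5*(-1 - 3) = -5*(-4) = 20)
s = -31074 (s = -91461 + (-46082 + 106469) = -91461 + 60387 = -31074)
(48236 + z(p(-25), -291))*(293145 + s) = (48236 + (20 - 291))*(293145 - 31074) = (48236 - 271)*262071 = 47965*262071 = 12570235515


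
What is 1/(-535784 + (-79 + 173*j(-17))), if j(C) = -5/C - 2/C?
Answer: -17/9108460 ≈ -1.8664e-6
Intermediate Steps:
j(C) = -7/C
1/(-535784 + (-79 + 173*j(-17))) = 1/(-535784 + (-79 + 173*(-7/(-17)))) = 1/(-535784 + (-79 + 173*(-7*(-1/17)))) = 1/(-535784 + (-79 + 173*(7/17))) = 1/(-535784 + (-79 + 1211/17)) = 1/(-535784 - 132/17) = 1/(-9108460/17) = -17/9108460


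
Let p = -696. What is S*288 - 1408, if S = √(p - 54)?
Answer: -1408 + 1440*I*√30 ≈ -1408.0 + 7887.2*I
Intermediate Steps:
S = 5*I*√30 (S = √(-696 - 54) = √(-750) = 5*I*√30 ≈ 27.386*I)
S*288 - 1408 = (5*I*√30)*288 - 1408 = 1440*I*√30 - 1408 = -1408 + 1440*I*√30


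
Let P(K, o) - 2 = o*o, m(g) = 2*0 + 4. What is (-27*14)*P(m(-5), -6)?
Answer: -14364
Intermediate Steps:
m(g) = 4 (m(g) = 0 + 4 = 4)
P(K, o) = 2 + o² (P(K, o) = 2 + o*o = 2 + o²)
(-27*14)*P(m(-5), -6) = (-27*14)*(2 + (-6)²) = -378*(2 + 36) = -378*38 = -14364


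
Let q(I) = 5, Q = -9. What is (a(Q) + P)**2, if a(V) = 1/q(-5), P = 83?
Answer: 173056/25 ≈ 6922.2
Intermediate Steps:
a(V) = 1/5
(a(Q) + P)**2 = (1/5 + 83)**2 = (416/5)**2 = 173056/25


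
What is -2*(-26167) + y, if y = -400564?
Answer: -348230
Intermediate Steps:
-2*(-26167) + y = -2*(-26167) - 400564 = 52334 - 400564 = -348230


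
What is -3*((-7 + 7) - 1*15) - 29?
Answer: 16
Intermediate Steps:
-3*((-7 + 7) - 1*15) - 29 = -3*(0 - 15) - 29 = -3*(-15) - 29 = 45 - 29 = 16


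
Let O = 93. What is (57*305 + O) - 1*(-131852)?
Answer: 149330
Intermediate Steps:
(57*305 + O) - 1*(-131852) = (57*305 + 93) - 1*(-131852) = (17385 + 93) + 131852 = 17478 + 131852 = 149330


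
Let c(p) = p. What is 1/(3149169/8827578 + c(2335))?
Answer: 2942526/6871847933 ≈ 0.00042820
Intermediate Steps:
1/(3149169/8827578 + c(2335)) = 1/(3149169/8827578 + 2335) = 1/(3149169*(1/8827578) + 2335) = 1/(1049723/2942526 + 2335) = 1/(6871847933/2942526) = 2942526/6871847933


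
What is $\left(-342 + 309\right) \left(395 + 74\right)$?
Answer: $-15477$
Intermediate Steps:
$\left(-342 + 309\right) \left(395 + 74\right) = \left(-33\right) 469 = -15477$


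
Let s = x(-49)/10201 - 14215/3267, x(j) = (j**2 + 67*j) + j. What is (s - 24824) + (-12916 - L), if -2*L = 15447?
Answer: -2000995897595/66653334 ≈ -30021.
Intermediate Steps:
x(j) = j**2 + 68*j
L = -15447/2 (L = -1/2*15447 = -15447/2 ≈ -7723.5)
s = -148048792/33326667 (s = -49*(68 - 49)/10201 - 14215/3267 = -49*19*(1/10201) - 14215*1/3267 = -931*1/10201 - 14215/3267 = -931/10201 - 14215/3267 = -148048792/33326667 ≈ -4.4424)
(s - 24824) + (-12916 - L) = (-148048792/33326667 - 24824) + (-12916 - 1*(-15447/2)) = -827449230400/33326667 + (-12916 + 15447/2) = -827449230400/33326667 - 10385/2 = -2000995897595/66653334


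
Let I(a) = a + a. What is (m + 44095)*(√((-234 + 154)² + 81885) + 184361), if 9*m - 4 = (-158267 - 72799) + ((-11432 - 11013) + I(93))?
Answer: 26462071774/9 + 143534*√88285/9 ≈ 2.9450e+9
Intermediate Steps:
I(a) = 2*a
m = -253321/9 (m = 4/9 + ((-158267 - 72799) + ((-11432 - 11013) + 2*93))/9 = 4/9 + (-231066 + (-22445 + 186))/9 = 4/9 + (-231066 - 22259)/9 = 4/9 + (⅑)*(-253325) = 4/9 - 253325/9 = -253321/9 ≈ -28147.)
(m + 44095)*(√((-234 + 154)² + 81885) + 184361) = (-253321/9 + 44095)*(√((-234 + 154)² + 81885) + 184361) = 143534*(√((-80)² + 81885) + 184361)/9 = 143534*(√(6400 + 81885) + 184361)/9 = 143534*(√88285 + 184361)/9 = 143534*(184361 + √88285)/9 = 26462071774/9 + 143534*√88285/9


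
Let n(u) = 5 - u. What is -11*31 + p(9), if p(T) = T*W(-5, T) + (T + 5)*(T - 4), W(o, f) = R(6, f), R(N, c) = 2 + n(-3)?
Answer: -181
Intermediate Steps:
R(N, c) = 10 (R(N, c) = 2 + (5 - 1*(-3)) = 2 + (5 + 3) = 2 + 8 = 10)
W(o, f) = 10
p(T) = 10*T + (-4 + T)*(5 + T) (p(T) = T*10 + (T + 5)*(T - 4) = 10*T + (5 + T)*(-4 + T) = 10*T + (-4 + T)*(5 + T))
-11*31 + p(9) = -11*31 + (-20 + 9**2 + 11*9) = -341 + (-20 + 81 + 99) = -341 + 160 = -181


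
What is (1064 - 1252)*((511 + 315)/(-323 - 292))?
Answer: 155288/615 ≈ 252.50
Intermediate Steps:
(1064 - 1252)*((511 + 315)/(-323 - 292)) = -155288/(-615) = -155288*(-1)/615 = -188*(-826/615) = 155288/615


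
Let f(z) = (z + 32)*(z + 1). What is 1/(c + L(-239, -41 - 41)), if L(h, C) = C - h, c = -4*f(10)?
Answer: -1/1691 ≈ -0.00059137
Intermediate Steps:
f(z) = (1 + z)*(32 + z) (f(z) = (32 + z)*(1 + z) = (1 + z)*(32 + z))
c = -1848 (c = -4*(32 + 10² + 33*10) = -4*(32 + 100 + 330) = -4*462 = -1848)
1/(c + L(-239, -41 - 41)) = 1/(-1848 + ((-41 - 41) - 1*(-239))) = 1/(-1848 + (-82 + 239)) = 1/(-1848 + 157) = 1/(-1691) = -1/1691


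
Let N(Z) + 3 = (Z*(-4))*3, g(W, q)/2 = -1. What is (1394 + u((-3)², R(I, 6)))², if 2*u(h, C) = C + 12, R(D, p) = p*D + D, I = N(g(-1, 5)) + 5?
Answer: 2223081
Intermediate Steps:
g(W, q) = -2 (g(W, q) = 2*(-1) = -2)
N(Z) = -3 - 12*Z (N(Z) = -3 + (Z*(-4))*3 = -3 - 4*Z*3 = -3 - 12*Z)
I = 26 (I = (-3 - 12*(-2)) + 5 = (-3 + 24) + 5 = 21 + 5 = 26)
R(D, p) = D + D*p (R(D, p) = D*p + D = D + D*p)
u(h, C) = 6 + C/2 (u(h, C) = (C + 12)/2 = (12 + C)/2 = 6 + C/2)
(1394 + u((-3)², R(I, 6)))² = (1394 + (6 + (26*(1 + 6))/2))² = (1394 + (6 + (26*7)/2))² = (1394 + (6 + (½)*182))² = (1394 + (6 + 91))² = (1394 + 97)² = 1491² = 2223081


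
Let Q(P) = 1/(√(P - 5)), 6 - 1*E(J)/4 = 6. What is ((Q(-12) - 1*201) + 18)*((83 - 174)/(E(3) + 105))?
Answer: 793/5 + 13*I*√17/255 ≈ 158.6 + 0.2102*I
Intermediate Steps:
E(J) = 0 (E(J) = 24 - 4*6 = 24 - 24 = 0)
Q(P) = (-5 + P)^(-½) (Q(P) = 1/(√(-5 + P)) = (-5 + P)^(-½))
((Q(-12) - 1*201) + 18)*((83 - 174)/(E(3) + 105)) = (((-5 - 12)^(-½) - 1*201) + 18)*((83 - 174)/(0 + 105)) = (((-17)^(-½) - 201) + 18)*(-91/105) = ((-I*√17/17 - 201) + 18)*(-91*1/105) = ((-201 - I*√17/17) + 18)*(-13/15) = (-183 - I*√17/17)*(-13/15) = 793/5 + 13*I*√17/255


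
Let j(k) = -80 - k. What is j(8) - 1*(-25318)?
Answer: 25230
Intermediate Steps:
j(8) - 1*(-25318) = (-80 - 1*8) - 1*(-25318) = (-80 - 8) + 25318 = -88 + 25318 = 25230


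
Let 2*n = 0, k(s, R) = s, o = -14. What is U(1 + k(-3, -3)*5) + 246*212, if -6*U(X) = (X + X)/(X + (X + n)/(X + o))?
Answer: 4224284/81 ≈ 52152.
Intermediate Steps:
n = 0 (n = (1/2)*0 = 0)
U(X) = -X/(3*(X + X/(-14 + X))) (U(X) = -(X + X)/(6*(X + (X + 0)/(X - 14))) = -2*X/(6*(X + X/(-14 + X))) = -X/(3*(X + X/(-14 + X))))
U(1 + k(-3, -3)*5) + 246*212 = (14 - (1 - 3*5))/(3*(-13 + (1 - 3*5))) + 246*212 = (14 - (1 - 15))/(3*(-13 + (1 - 15))) + 52152 = (14 - 1*(-14))/(3*(-13 - 14)) + 52152 = (1/3)*(14 + 14)/(-27) + 52152 = (1/3)*(-1/27)*28 + 52152 = -28/81 + 52152 = 4224284/81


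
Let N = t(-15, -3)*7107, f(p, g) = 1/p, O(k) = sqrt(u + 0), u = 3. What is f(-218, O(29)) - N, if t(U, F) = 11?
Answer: -17042587/218 ≈ -78177.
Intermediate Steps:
O(k) = sqrt(3) (O(k) = sqrt(3 + 0) = sqrt(3))
N = 78177 (N = 11*7107 = 78177)
f(-218, O(29)) - N = 1/(-218) - 1*78177 = -1/218 - 78177 = -17042587/218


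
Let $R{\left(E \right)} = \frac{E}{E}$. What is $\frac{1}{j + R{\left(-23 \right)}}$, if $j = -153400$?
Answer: $- \frac{1}{153399} \approx -6.5189 \cdot 10^{-6}$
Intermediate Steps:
$R{\left(E \right)} = 1$
$\frac{1}{j + R{\left(-23 \right)}} = \frac{1}{-153400 + 1} = \frac{1}{-153399} = - \frac{1}{153399}$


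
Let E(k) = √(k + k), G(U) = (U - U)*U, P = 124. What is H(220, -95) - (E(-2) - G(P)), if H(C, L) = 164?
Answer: 164 - 2*I ≈ 164.0 - 2.0*I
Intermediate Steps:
G(U) = 0 (G(U) = 0*U = 0)
E(k) = √2*√k (E(k) = √(2*k) = √2*√k)
H(220, -95) - (E(-2) - G(P)) = 164 - (√2*√(-2) - 1*0) = 164 - (√2*(I*√2) + 0) = 164 - (2*I + 0) = 164 - 2*I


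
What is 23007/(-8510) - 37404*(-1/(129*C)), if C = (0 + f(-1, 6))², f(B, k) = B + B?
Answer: 25536369/365930 ≈ 69.785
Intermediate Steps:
f(B, k) = 2*B
C = 4 (C = (0 + 2*(-1))² = (0 - 2)² = (-2)² = 4)
23007/(-8510) - 37404*(-1/(129*C)) = 23007/(-8510) - 37404/((-129*4)) = 23007*(-1/8510) - 37404/(-516) = -23007/8510 - 37404*(-1/516) = -23007/8510 + 3117/43 = 25536369/365930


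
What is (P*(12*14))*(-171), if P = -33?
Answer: 948024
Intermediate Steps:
(P*(12*14))*(-171) = -396*14*(-171) = -33*168*(-171) = -5544*(-171) = 948024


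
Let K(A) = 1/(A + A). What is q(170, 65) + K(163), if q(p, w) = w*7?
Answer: 148331/326 ≈ 455.00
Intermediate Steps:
q(p, w) = 7*w
K(A) = 1/(2*A)
q(170, 65) + K(163) = 7*65 + (1/2)/163 = 455 + (1/2)*(1/163) = 455 + 1/326 = 148331/326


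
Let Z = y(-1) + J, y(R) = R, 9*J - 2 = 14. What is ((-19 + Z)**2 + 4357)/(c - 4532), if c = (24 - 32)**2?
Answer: -379813/361908 ≈ -1.0495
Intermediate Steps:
J = 16/9 (J = 2/9 + (1/9)*14 = 2/9 + 14/9 = 16/9 ≈ 1.7778)
Z = 7/9 (Z = -1 + 16/9 = 7/9 ≈ 0.77778)
c = 64 (c = (-8)**2 = 64)
((-19 + Z)**2 + 4357)/(c - 4532) = ((-19 + 7/9)**2 + 4357)/(64 - 4532) = ((-164/9)**2 + 4357)/(-4468) = (26896/81 + 4357)*(-1/4468) = (379813/81)*(-1/4468) = -379813/361908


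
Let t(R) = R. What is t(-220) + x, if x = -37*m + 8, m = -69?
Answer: 2341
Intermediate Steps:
x = 2561 (x = -37*(-69) + 8 = 2553 + 8 = 2561)
t(-220) + x = -220 + 2561 = 2341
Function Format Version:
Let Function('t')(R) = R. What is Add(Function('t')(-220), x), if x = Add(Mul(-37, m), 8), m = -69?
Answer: 2341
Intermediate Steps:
x = 2561 (x = Add(Mul(-37, -69), 8) = Add(2553, 8) = 2561)
Add(Function('t')(-220), x) = Add(-220, 2561) = 2341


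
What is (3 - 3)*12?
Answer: 0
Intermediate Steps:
(3 - 3)*12 = 0*12 = 0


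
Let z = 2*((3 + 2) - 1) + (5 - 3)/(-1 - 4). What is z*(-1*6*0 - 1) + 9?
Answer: 7/5 ≈ 1.4000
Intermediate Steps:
z = 38/5 (z = 2*(5 - 1) + 2/(-5) = 2*4 + 2*(-⅕) = 8 - ⅖ = 38/5 ≈ 7.6000)
z*(-1*6*0 - 1) + 9 = 38*(-1*6*0 - 1)/5 + 9 = 38*(-6*0 - 1)/5 + 9 = 38*(0 - 1)/5 + 9 = (38/5)*(-1) + 9 = -38/5 + 9 = 7/5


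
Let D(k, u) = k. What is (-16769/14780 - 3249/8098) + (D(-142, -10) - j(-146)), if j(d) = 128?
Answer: -16249847191/59844220 ≈ -271.54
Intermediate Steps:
(-16769/14780 - 3249/8098) + (D(-142, -10) - j(-146)) = (-16769/14780 - 3249/8098) + (-142 - 1*128) = (-16769*1/14780 - 3249*1/8098) + (-142 - 128) = (-16769/14780 - 3249/8098) - 270 = -91907791/59844220 - 270 = -16249847191/59844220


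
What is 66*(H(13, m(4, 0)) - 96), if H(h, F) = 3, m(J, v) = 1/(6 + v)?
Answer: -6138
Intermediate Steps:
66*(H(13, m(4, 0)) - 96) = 66*(3 - 96) = 66*(-93) = -6138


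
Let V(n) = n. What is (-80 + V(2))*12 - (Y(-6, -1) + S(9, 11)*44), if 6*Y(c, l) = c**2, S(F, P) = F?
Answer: -1338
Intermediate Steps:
Y(c, l) = c**2/6
(-80 + V(2))*12 - (Y(-6, -1) + S(9, 11)*44) = (-80 + 2)*12 - ((1/6)*(-6)**2 + 9*44) = -78*12 - ((1/6)*36 + 396) = -936 - (6 + 396) = -936 - 1*402 = -936 - 402 = -1338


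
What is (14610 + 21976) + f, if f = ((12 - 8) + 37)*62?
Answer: 39128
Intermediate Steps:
f = 2542 (f = (4 + 37)*62 = 41*62 = 2542)
(14610 + 21976) + f = (14610 + 21976) + 2542 = 36586 + 2542 = 39128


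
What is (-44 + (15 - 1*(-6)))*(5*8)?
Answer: -920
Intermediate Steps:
(-44 + (15 - 1*(-6)))*(5*8) = (-44 + (15 + 6))*40 = (-44 + 21)*40 = -23*40 = -920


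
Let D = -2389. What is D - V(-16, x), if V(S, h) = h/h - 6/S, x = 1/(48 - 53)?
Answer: -19123/8 ≈ -2390.4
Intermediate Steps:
x = -⅕ (x = 1/(-5) = -⅕ ≈ -0.20000)
V(S, h) = 1 - 6/S
D - V(-16, x) = -2389 - (-6 - 16)/(-16) = -2389 - (-1)*(-22)/16 = -2389 - 1*11/8 = -2389 - 11/8 = -19123/8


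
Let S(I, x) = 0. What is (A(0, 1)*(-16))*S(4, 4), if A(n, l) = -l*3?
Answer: 0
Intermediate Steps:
A(n, l) = -3*l
(A(0, 1)*(-16))*S(4, 4) = (-3*1*(-16))*0 = -3*(-16)*0 = 48*0 = 0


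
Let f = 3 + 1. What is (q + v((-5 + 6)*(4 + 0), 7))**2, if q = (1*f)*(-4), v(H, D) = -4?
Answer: 400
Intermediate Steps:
f = 4
q = -16 (q = (1*4)*(-4) = 4*(-4) = -16)
(q + v((-5 + 6)*(4 + 0), 7))**2 = (-16 - 4)**2 = (-20)**2 = 400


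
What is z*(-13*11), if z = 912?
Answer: -130416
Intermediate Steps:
z*(-13*11) = 912*(-13*11) = 912*(-143) = -130416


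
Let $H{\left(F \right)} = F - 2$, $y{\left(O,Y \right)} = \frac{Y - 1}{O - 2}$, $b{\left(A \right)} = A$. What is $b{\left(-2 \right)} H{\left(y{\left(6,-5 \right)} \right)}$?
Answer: $7$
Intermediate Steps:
$y{\left(O,Y \right)} = \frac{-1 + Y}{-2 + O}$
$H{\left(F \right)} = -2 + F$
$b{\left(-2 \right)} H{\left(y{\left(6,-5 \right)} \right)} = - 2 \left(-2 + \frac{-1 - 5}{-2 + 6}\right) = - 2 \left(-2 + \frac{1}{4} \left(-6\right)\right) = - 2 \left(-2 - \frac{3}{2}\right) = \left(-2\right) \left(- \frac{7}{2}\right) = 7$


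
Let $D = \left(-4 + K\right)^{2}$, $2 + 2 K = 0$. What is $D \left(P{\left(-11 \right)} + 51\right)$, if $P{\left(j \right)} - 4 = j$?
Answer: $1100$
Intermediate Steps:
$K = -1$ ($K = -1 + \frac{1}{2} \cdot 0 = -1 + 0 = -1$)
$D = 25$ ($D = \left(-4 - 1\right)^{2} = \left(-5\right)^{2} = 25$)
$P{\left(j \right)} = 4 + j$
$D \left(P{\left(-11 \right)} + 51\right) = 25 \left(\left(4 - 11\right) + 51\right) = 25 \left(-7 + 51\right) = 25 \cdot 44 = 1100$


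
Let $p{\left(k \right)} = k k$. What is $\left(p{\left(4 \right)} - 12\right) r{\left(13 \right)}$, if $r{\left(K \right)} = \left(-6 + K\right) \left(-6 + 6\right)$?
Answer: $0$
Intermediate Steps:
$r{\left(K \right)} = 0$ ($r{\left(K \right)} = \left(-6 + K\right) 0 = 0$)
$p{\left(k \right)} = k^{2}$
$\left(p{\left(4 \right)} - 12\right) r{\left(13 \right)} = \left(4^{2} - 12\right) 0 = \left(16 - 12\right) 0 = 4 \cdot 0 = 0$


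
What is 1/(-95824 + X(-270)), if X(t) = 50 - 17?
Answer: -1/95791 ≈ -1.0439e-5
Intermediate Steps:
X(t) = 33
1/(-95824 + X(-270)) = 1/(-95824 + 33) = 1/(-95791) = -1/95791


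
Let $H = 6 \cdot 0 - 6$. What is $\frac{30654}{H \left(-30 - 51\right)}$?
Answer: $\frac{1703}{27} \approx 63.074$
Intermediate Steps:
$H = -6$ ($H = 0 - 6 = -6$)
$\frac{30654}{H \left(-30 - 51\right)} = \frac{30654}{\left(-6\right) \left(-30 - 51\right)} = \frac{30654}{\left(-6\right) \left(-81\right)} = \frac{30654}{486} = 30654 \cdot \frac{1}{486} = \frac{1703}{27}$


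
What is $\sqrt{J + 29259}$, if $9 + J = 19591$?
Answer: $221$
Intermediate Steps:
$J = 19582$ ($J = -9 + 19591 = 19582$)
$\sqrt{J + 29259} = \sqrt{19582 + 29259} = \sqrt{48841} = 221$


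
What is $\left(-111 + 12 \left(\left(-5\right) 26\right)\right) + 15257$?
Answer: $13586$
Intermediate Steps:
$\left(-111 + 12 \left(\left(-5\right) 26\right)\right) + 15257 = \left(-111 + 12 \left(-130\right)\right) + 15257 = \left(-111 - 1560\right) + 15257 = -1671 + 15257 = 13586$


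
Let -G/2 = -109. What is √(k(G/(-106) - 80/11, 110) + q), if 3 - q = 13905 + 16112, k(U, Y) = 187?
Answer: I*√29827 ≈ 172.71*I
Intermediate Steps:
G = 218 (G = -2*(-109) = 218)
q = -30014 (q = 3 - (13905 + 16112) = 3 - 1*30017 = 3 - 30017 = -30014)
√(k(G/(-106) - 80/11, 110) + q) = √(187 - 30014) = √(-29827) = I*√29827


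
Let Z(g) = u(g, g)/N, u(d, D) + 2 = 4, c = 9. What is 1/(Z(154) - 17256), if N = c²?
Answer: -81/1397734 ≈ -5.7951e-5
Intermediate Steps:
u(d, D) = 2 (u(d, D) = -2 + 4 = 2)
N = 81 (N = 9² = 81)
Z(g) = 2/81
1/(Z(154) - 17256) = 1/(2/81 - 17256) = 1/(-1397734/81) = -81/1397734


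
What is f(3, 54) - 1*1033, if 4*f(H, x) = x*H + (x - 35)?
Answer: -3951/4 ≈ -987.75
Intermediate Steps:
f(H, x) = -35/4 + x/4 + H*x/4 (f(H, x) = (x*H + (x - 35))/4 = (H*x + (-35 + x))/4 = (-35 + x + H*x)/4 = -35/4 + x/4 + H*x/4)
f(3, 54) - 1*1033 = (-35/4 + (1/4)*54 + (1/4)*3*54) - 1*1033 = (-35/4 + 27/2 + 81/2) - 1033 = 181/4 - 1033 = -3951/4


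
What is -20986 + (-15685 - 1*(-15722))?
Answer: -20949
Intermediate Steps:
-20986 + (-15685 - 1*(-15722)) = -20986 + (-15685 + 15722) = -20986 + 37 = -20949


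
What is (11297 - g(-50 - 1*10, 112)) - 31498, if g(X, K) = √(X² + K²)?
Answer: -20201 - 4*√1009 ≈ -20328.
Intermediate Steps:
g(X, K) = √(K² + X²)
(11297 - g(-50 - 1*10, 112)) - 31498 = (11297 - √(112² + (-50 - 1*10)²)) - 31498 = (11297 - √(12544 + (-50 - 10)²)) - 31498 = (11297 - √(12544 + (-60)²)) - 31498 = (11297 - √(12544 + 3600)) - 31498 = (11297 - √16144) - 31498 = (11297 - 4*√1009) - 31498 = -20201 - 4*√1009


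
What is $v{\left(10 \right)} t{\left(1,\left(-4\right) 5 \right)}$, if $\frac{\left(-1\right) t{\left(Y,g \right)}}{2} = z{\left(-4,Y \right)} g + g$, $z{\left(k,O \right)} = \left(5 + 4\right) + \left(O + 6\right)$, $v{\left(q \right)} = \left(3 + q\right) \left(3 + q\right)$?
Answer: $114920$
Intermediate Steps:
$v{\left(q \right)} = \left(3 + q\right)^{2}$
$z{\left(k,O \right)} = 15 + O$ ($z{\left(k,O \right)} = 9 + \left(6 + O\right) = 15 + O$)
$t{\left(Y,g \right)} = - 2 g - 2 g \left(15 + Y\right)$ ($t{\left(Y,g \right)} = - 2 \left(\left(15 + Y\right) g + g\right) = - 2 \left(g \left(15 + Y\right) + g\right) = - 2 \left(g + g \left(15 + Y\right)\right) = - 2 g - 2 g \left(15 + Y\right)$)
$v{\left(10 \right)} t{\left(1,\left(-4\right) 5 \right)} = \left(3 + 10\right)^{2} \left(- 2 \left(\left(-4\right) 5\right) \left(16 + 1\right)\right) = 13^{2} \left(\left(-2\right) \left(-20\right) 17\right) = 169 \cdot 680 = 114920$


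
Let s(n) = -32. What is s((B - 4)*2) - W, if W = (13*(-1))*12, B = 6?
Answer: 124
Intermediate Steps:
W = -156 (W = -13*12 = -156)
s((B - 4)*2) - W = -32 - 1*(-156) = -32 + 156 = 124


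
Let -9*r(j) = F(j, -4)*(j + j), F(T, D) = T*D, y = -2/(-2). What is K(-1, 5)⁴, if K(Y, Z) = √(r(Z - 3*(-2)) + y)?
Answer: 954529/81 ≈ 11784.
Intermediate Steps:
y = 1 (y = -2*(-½) = 1)
F(T, D) = D*T
r(j) = 8*j²/9 (r(j) = -(-4*j)*(j + j)/9 = -(-4*j)*2*j/9 = -(-8)*j²/9 = 8*j²/9)
K(Y, Z) = √(1 + 8*(6 + Z)²/9) (K(Y, Z) = √(8*(Z - 3*(-2))²/9 + 1) = √(8*(Z + 6)²/9 + 1) = √(8*(6 + Z)²/9 + 1) = √(1 + 8*(6 + Z)²/9))
K(-1, 5)⁴ = (√(297 + 8*5² + 96*5)/3)⁴ = (√(297 + 8*25 + 480)/3)⁴ = (√(297 + 200 + 480)/3)⁴ = (√977/3)⁴ = 954529/81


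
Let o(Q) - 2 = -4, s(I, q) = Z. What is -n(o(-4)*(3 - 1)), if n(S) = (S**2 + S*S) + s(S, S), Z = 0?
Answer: -32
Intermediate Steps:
s(I, q) = 0
o(Q) = -2 (o(Q) = 2 - 4 = -2)
n(S) = 2*S**2 (n(S) = (S**2 + S*S) + 0 = (S**2 + S**2) + 0 = 2*S**2 + 0 = 2*S**2)
-n(o(-4)*(3 - 1)) = -2*(-2*(3 - 1))**2 = -2*(-2*2)**2 = -2*(-4)**2 = -2*16 = -1*32 = -32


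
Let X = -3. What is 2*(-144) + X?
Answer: -291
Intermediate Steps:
2*(-144) + X = 2*(-144) - 3 = -288 - 3 = -291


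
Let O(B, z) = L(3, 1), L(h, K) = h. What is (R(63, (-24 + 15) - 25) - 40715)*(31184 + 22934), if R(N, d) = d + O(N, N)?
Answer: -2205092028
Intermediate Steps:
O(B, z) = 3
R(N, d) = 3 + d (R(N, d) = d + 3 = 3 + d)
(R(63, (-24 + 15) - 25) - 40715)*(31184 + 22934) = ((3 + ((-24 + 15) - 25)) - 40715)*(31184 + 22934) = ((3 + (-9 - 25)) - 40715)*54118 = ((3 - 34) - 40715)*54118 = (-31 - 40715)*54118 = -40746*54118 = -2205092028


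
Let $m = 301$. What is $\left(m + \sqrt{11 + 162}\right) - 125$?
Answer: $176 + \sqrt{173} \approx 189.15$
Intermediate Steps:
$\left(m + \sqrt{11 + 162}\right) - 125 = \left(301 + \sqrt{11 + 162}\right) - 125 = \left(301 + \sqrt{173}\right) - 125 = 176 + \sqrt{173}$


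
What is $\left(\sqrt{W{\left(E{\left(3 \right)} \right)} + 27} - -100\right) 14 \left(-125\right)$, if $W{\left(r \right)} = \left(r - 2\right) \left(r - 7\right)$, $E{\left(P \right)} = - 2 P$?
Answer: $-175000 - 1750 \sqrt{131} \approx -1.9503 \cdot 10^{5}$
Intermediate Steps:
$W{\left(r \right)} = \left(-7 + r\right) \left(-2 + r\right)$ ($W{\left(r \right)} = \left(-2 + r\right) \left(-7 + r\right) = \left(-7 + r\right) \left(-2 + r\right)$)
$\left(\sqrt{W{\left(E{\left(3 \right)} \right)} + 27} - -100\right) 14 \left(-125\right) = \left(\sqrt{\left(14 + \left(\left(-2\right) 3\right)^{2} - 9 \left(\left(-2\right) 3\right)\right) + 27} - -100\right) 14 \left(-125\right) = \left(\sqrt{\left(14 + \left(-6\right)^{2} - -54\right) + 27} + 100\right) 14 \left(-125\right) = \left(\sqrt{\left(14 + 36 + 54\right) + 27} + 100\right) 14 \left(-125\right) = \left(\sqrt{104 + 27} + 100\right) 14 \left(-125\right) = \left(\sqrt{131} + 100\right) 14 \left(-125\right) = \left(100 + \sqrt{131}\right) 14 \left(-125\right) = \left(1400 + 14 \sqrt{131}\right) \left(-125\right) = -175000 - 1750 \sqrt{131}$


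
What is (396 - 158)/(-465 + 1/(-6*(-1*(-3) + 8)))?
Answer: -15708/30691 ≈ -0.51181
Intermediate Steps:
(396 - 158)/(-465 + 1/(-6*(-1*(-3) + 8))) = 238/(-465 + 1/(-6*(3 + 8))) = 238/(-465 + 1/(-6*11)) = 238/(-465 + 1/(-66)) = 238/(-465 - 1/66) = 238/(-30691/66) = 238*(-66/30691) = -15708/30691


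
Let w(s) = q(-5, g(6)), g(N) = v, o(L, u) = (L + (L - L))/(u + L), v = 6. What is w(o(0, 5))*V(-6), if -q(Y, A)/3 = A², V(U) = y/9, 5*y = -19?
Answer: 228/5 ≈ 45.600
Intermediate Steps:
y = -19/5 (y = (⅕)*(-19) = -19/5 ≈ -3.8000)
o(L, u) = L/(L + u) (o(L, u) = (L + 0)/(L + u) = L/(L + u))
V(U) = -19/45 (V(U) = -19/5/9 = -19/5*⅑ = -19/45)
g(N) = 6
q(Y, A) = -3*A²
w(s) = -108 (w(s) = -3*6² = -3*36 = -108)
w(o(0, 5))*V(-6) = -108*(-19/45) = 228/5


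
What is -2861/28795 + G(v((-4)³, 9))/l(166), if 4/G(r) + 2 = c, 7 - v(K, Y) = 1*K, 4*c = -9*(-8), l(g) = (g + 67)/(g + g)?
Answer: 1723372/6709235 ≈ 0.25687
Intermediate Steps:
l(g) = (67 + g)/(2*g) (l(g) = (67 + g)/((2*g)) = (67 + g)*(1/(2*g)) = (67 + g)/(2*g))
c = 18 (c = (-9*(-8))/4 = (¼)*72 = 18)
v(K, Y) = 7 - K
G(r) = ¼ (G(r) = 4/(-2 + 18) = 4/16 = 4*(1/16) = ¼)
-2861/28795 + G(v((-4)³, 9))/l(166) = -2861/28795 + 1/(4*(((½)*(67 + 166)/166))) = -2861*1/28795 + 1/(4*(((½)*(1/166)*233))) = -2861/28795 + 1/(4*(233/332)) = -2861/28795 + (¼)*(332/233) = -2861/28795 + 83/233 = 1723372/6709235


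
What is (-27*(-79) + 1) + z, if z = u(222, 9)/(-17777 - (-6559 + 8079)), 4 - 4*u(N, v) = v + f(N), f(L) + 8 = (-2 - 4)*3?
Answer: 164719171/77188 ≈ 2134.0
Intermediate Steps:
f(L) = -26 (f(L) = -8 + (-2 - 4)*3 = -8 - 6*3 = -8 - 18 = -26)
u(N, v) = 15/2 - v/4 (u(N, v) = 1 - (v - 26)/4 = 1 - (-26 + v)/4 = 1 + (13/2 - v/4) = 15/2 - v/4)
z = -21/77188 (z = (15/2 - ¼*9)/(-17777 - (-6559 + 8079)) = (15/2 - 9/4)/(-17777 - 1*1520) = 21/(4*(-17777 - 1520)) = (21/4)/(-19297) = (21/4)*(-1/19297) = -21/77188 ≈ -0.00027206)
(-27*(-79) + 1) + z = (-27*(-79) + 1) - 21/77188 = (2133 + 1) - 21/77188 = 2134 - 21/77188 = 164719171/77188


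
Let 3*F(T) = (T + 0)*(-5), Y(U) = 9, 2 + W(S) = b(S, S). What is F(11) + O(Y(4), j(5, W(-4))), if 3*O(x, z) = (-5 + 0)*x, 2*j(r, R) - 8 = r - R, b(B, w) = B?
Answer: -100/3 ≈ -33.333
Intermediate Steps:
W(S) = -2 + S
j(r, R) = 4 + r/2 - R/2 (j(r, R) = 4 + (r - R)/2 = 4 + (r/2 - R/2) = 4 + r/2 - R/2)
F(T) = -5*T/3 (F(T) = ((T + 0)*(-5))/3 = (T*(-5))/3 = (-5*T)/3 = -5*T/3)
O(x, z) = -5*x/3 (O(x, z) = ((-5 + 0)*x)/3 = (-5*x)/3 = -5*x/3)
F(11) + O(Y(4), j(5, W(-4))) = -5/3*11 - 5/3*9 = -55/3 - 15 = -100/3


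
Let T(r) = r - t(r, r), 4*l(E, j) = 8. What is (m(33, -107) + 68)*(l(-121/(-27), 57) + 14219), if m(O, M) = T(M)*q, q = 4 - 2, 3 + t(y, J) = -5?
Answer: -1848730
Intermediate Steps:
t(y, J) = -8 (t(y, J) = -3 - 5 = -8)
q = 2
l(E, j) = 2 (l(E, j) = (1/4)*8 = 2)
T(r) = 8 + r (T(r) = r - 1*(-8) = r + 8 = 8 + r)
m(O, M) = 16 + 2*M (m(O, M) = (8 + M)*2 = 16 + 2*M)
(m(33, -107) + 68)*(l(-121/(-27), 57) + 14219) = ((16 + 2*(-107)) + 68)*(2 + 14219) = ((16 - 214) + 68)*14221 = (-198 + 68)*14221 = -130*14221 = -1848730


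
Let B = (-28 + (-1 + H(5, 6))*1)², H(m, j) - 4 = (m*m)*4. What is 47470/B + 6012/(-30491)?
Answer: 282718054/34302375 ≈ 8.2419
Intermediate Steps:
H(m, j) = 4 + 4*m² (H(m, j) = 4 + (m*m)*4 = 4 + m²*4 = 4 + 4*m²)
B = 5625 (B = (-28 + (-1 + (4 + 4*5²))*1)² = (-28 + (-1 + (4 + 4*25))*1)² = (-28 + (-1 + (4 + 100))*1)² = (-28 + (-1 + 104)*1)² = (-28 + 103*1)² = (-28 + 103)² = 75² = 5625)
47470/B + 6012/(-30491) = 47470/5625 + 6012/(-30491) = 47470*(1/5625) + 6012*(-1/30491) = 9494/1125 - 6012/30491 = 282718054/34302375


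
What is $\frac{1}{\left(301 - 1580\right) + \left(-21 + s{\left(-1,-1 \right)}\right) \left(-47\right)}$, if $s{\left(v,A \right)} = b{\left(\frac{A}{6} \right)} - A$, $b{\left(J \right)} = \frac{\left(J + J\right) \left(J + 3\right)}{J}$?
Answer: $- \frac{3}{1816} \approx -0.001652$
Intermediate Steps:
$b{\left(J \right)} = 6 + 2 J$ ($b{\left(J \right)} = \frac{2 J \left(3 + J\right)}{J} = 6 + 2 J$)
$s{\left(v,A \right)} = 6 - \frac{2 A}{3}$ ($s{\left(v,A \right)} = \left(6 + 2 \frac{A}{6}\right) - A = \left(6 + \frac{A}{3}\right) - A = 6 - \frac{2 A}{3}$)
$\frac{1}{\left(301 - 1580\right) + \left(-21 + s{\left(-1,-1 \right)}\right) \left(-47\right)} = \frac{1}{\left(301 - 1580\right) + \left(-21 + \left(6 - - \frac{2}{3}\right)\right) \left(-47\right)} = \frac{1}{-1279 + \left(-21 + \left(6 + \frac{2}{3}\right)\right) \left(-47\right)} = \frac{1}{-1279 + \left(-21 + \frac{20}{3}\right) \left(-47\right)} = \frac{1}{-1279 - - \frac{2021}{3}} = \frac{1}{-1279 + \frac{2021}{3}} = \frac{1}{- \frac{1816}{3}} = - \frac{3}{1816}$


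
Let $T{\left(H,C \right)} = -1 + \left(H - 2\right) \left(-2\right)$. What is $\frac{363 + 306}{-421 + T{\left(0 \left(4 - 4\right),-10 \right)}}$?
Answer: $- \frac{669}{418} \approx -1.6005$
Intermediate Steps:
$T{\left(H,C \right)} = 3 - 2 H$ ($T{\left(H,C \right)} = -1 + \left(-2 + H\right) \left(-2\right) = -1 - \left(-4 + 2 H\right) = 3 - 2 H$)
$\frac{363 + 306}{-421 + T{\left(0 \left(4 - 4\right),-10 \right)}} = \frac{363 + 306}{-421 + \left(3 - 2 \cdot 0 \left(4 - 4\right)\right)} = \frac{669}{-421 + \left(3 - 2 \cdot 0 \cdot 0\right)} = \frac{669}{-421 + \left(3 - 0\right)} = \frac{669}{-421 + \left(3 + 0\right)} = \frac{669}{-421 + 3} = \frac{669}{-418} = 669 \left(- \frac{1}{418}\right) = - \frac{669}{418}$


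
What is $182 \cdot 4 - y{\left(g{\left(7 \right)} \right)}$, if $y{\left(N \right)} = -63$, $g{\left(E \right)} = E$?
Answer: $791$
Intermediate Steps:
$182 \cdot 4 - y{\left(g{\left(7 \right)} \right)} = 182 \cdot 4 - -63 = 728 + 63 = 791$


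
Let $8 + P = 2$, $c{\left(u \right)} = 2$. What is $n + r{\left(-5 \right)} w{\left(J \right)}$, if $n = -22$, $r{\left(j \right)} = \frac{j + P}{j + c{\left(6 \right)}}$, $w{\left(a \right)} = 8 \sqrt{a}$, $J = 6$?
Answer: $-22 + \frac{88 \sqrt{6}}{3} \approx 49.852$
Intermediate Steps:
$P = -6$ ($P = -8 + 2 = -6$)
$r{\left(j \right)} = \frac{-6 + j}{2 + j}$ ($r{\left(j \right)} = \frac{j - 6}{j + 2} = \frac{-6 + j}{2 + j}$)
$n + r{\left(-5 \right)} w{\left(J \right)} = -22 + \frac{-6 - 5}{2 - 5} \cdot 8 \sqrt{6} = -22 + \frac{1}{-3} \left(-11\right) 8 \sqrt{6} = -22 + \left(- \frac{1}{3}\right) \left(-11\right) 8 \sqrt{6} = -22 + \frac{11 \cdot 8 \sqrt{6}}{3} = -22 + \frac{88 \sqrt{6}}{3}$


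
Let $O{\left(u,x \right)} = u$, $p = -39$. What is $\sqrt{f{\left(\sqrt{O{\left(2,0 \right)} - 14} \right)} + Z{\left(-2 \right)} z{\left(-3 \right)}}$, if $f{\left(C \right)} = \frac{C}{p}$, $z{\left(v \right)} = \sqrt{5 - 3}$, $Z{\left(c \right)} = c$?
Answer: $\frac{\sqrt{- 3042 \sqrt{2} - 78 i \sqrt{3}}}{39} \approx 0.026404 - 1.682 i$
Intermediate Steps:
$z{\left(v \right)} = \sqrt{2}$
$f{\left(C \right)} = - \frac{C}{39}$ ($f{\left(C \right)} = \frac{C}{-39} = C \left(- \frac{1}{39}\right) = - \frac{C}{39}$)
$\sqrt{f{\left(\sqrt{O{\left(2,0 \right)} - 14} \right)} + Z{\left(-2 \right)} z{\left(-3 \right)}} = \sqrt{- \frac{\sqrt{2 - 14}}{39} - 2 \sqrt{2}} = \sqrt{- \frac{\sqrt{-12}}{39} - 2 \sqrt{2}} = \sqrt{- \frac{2 i \sqrt{3}}{39} - 2 \sqrt{2}} = \sqrt{- 2 \sqrt{2} - \frac{2 i \sqrt{3}}{39}}$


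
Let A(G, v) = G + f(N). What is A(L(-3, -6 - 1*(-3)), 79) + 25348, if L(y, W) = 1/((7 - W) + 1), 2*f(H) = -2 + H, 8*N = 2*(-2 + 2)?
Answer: 278818/11 ≈ 25347.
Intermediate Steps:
N = 0 (N = (2*(-2 + 2))/8 = (2*0)/8 = (⅛)*0 = 0)
f(H) = -1 + H/2 (f(H) = (-2 + H)/2 = -1 + H/2)
L(y, W) = 1/(8 - W)
A(G, v) = -1 + G (A(G, v) = G + (-1 + (½)*0) = G + (-1 + 0) = G - 1 = -1 + G)
A(L(-3, -6 - 1*(-3)), 79) + 25348 = (-1 - 1/(-8 + (-6 - 1*(-3)))) + 25348 = (-1 - 1/(-8 + (-6 + 3))) + 25348 = (-1 - 1/(-8 - 3)) + 25348 = (-1 - 1/(-11)) + 25348 = (-1 - 1*(-1/11)) + 25348 = (-1 + 1/11) + 25348 = -10/11 + 25348 = 278818/11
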